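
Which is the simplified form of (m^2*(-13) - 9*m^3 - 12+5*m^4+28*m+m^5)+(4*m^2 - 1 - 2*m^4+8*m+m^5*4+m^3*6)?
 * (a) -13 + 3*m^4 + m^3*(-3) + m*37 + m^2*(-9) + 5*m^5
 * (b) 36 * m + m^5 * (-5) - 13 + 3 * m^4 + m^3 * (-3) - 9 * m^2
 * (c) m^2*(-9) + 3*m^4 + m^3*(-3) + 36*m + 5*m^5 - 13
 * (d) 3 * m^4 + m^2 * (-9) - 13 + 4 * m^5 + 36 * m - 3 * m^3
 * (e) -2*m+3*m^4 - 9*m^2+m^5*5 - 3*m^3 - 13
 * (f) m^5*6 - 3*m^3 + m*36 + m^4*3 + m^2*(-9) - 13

Adding the polynomials and combining like terms:
(m^2*(-13) - 9*m^3 - 12 + 5*m^4 + 28*m + m^5) + (4*m^2 - 1 - 2*m^4 + 8*m + m^5*4 + m^3*6)
= m^2*(-9) + 3*m^4 + m^3*(-3) + 36*m + 5*m^5 - 13
c) m^2*(-9) + 3*m^4 + m^3*(-3) + 36*m + 5*m^5 - 13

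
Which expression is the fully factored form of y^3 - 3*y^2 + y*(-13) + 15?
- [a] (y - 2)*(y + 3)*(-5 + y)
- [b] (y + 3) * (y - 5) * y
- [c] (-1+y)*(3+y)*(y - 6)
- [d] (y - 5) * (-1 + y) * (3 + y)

We need to factor y^3 - 3*y^2 + y*(-13) + 15.
The factored form is (y - 5) * (-1 + y) * (3 + y).
d) (y - 5) * (-1 + y) * (3 + y)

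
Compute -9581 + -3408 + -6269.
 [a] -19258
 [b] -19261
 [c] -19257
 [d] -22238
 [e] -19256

First: -9581 + -3408 = -12989
Then: -12989 + -6269 = -19258
a) -19258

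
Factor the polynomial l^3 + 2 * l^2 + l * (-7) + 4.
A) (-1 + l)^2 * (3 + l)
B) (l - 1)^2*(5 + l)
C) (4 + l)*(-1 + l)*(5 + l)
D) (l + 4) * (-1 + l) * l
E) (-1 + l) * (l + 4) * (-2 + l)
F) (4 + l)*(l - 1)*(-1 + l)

We need to factor l^3 + 2 * l^2 + l * (-7) + 4.
The factored form is (4 + l)*(l - 1)*(-1 + l).
F) (4 + l)*(l - 1)*(-1 + l)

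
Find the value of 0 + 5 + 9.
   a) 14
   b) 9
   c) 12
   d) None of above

First: 0 + 5 = 5
Then: 5 + 9 = 14
a) 14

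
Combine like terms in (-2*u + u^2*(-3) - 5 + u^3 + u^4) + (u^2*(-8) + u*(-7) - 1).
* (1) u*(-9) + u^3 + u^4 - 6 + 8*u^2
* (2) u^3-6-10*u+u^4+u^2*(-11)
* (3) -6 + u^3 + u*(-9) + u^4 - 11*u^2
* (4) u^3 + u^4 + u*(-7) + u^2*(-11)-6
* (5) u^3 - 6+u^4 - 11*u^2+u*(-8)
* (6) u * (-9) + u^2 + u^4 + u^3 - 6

Adding the polynomials and combining like terms:
(-2*u + u^2*(-3) - 5 + u^3 + u^4) + (u^2*(-8) + u*(-7) - 1)
= -6 + u^3 + u*(-9) + u^4 - 11*u^2
3) -6 + u^3 + u*(-9) + u^4 - 11*u^2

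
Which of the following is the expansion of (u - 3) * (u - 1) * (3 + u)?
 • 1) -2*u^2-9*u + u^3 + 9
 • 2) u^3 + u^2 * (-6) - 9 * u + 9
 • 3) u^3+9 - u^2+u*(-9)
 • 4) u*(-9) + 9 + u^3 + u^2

Expanding (u - 3) * (u - 1) * (3 + u):
= u^3+9 - u^2+u*(-9)
3) u^3+9 - u^2+u*(-9)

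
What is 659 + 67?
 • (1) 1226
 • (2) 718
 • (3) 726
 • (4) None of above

659 + 67 = 726
3) 726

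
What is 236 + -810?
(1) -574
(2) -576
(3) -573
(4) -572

236 + -810 = -574
1) -574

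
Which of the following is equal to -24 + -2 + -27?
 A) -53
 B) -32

First: -24 + -2 = -26
Then: -26 + -27 = -53
A) -53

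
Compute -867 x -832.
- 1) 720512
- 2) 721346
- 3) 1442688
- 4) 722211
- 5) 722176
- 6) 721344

-867 * -832 = 721344
6) 721344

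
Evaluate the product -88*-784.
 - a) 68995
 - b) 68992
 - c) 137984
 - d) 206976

-88 * -784 = 68992
b) 68992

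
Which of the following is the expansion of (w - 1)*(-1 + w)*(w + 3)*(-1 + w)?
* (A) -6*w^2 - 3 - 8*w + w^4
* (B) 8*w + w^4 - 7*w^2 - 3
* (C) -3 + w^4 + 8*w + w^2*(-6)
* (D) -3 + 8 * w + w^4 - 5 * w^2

Expanding (w - 1)*(-1 + w)*(w + 3)*(-1 + w):
= -3 + w^4 + 8*w + w^2*(-6)
C) -3 + w^4 + 8*w + w^2*(-6)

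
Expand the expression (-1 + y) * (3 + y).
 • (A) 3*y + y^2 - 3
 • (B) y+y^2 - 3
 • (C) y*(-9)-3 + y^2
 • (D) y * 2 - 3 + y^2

Expanding (-1 + y) * (3 + y):
= y * 2 - 3 + y^2
D) y * 2 - 3 + y^2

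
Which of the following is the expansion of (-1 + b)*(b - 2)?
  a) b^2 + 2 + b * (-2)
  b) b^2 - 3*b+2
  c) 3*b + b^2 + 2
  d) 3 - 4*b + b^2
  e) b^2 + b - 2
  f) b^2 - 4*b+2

Expanding (-1 + b)*(b - 2):
= b^2 - 3*b+2
b) b^2 - 3*b+2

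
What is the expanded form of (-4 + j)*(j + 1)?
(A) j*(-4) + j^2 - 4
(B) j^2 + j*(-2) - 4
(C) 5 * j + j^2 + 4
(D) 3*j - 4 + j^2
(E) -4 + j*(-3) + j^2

Expanding (-4 + j)*(j + 1):
= -4 + j*(-3) + j^2
E) -4 + j*(-3) + j^2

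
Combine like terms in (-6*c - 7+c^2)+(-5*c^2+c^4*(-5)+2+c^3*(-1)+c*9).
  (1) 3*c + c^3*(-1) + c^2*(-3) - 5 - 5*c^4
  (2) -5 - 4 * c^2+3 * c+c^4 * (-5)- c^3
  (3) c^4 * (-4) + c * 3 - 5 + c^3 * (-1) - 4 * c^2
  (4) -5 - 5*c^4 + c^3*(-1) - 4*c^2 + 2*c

Adding the polynomials and combining like terms:
(-6*c - 7 + c^2) + (-5*c^2 + c^4*(-5) + 2 + c^3*(-1) + c*9)
= -5 - 4 * c^2+3 * c+c^4 * (-5)- c^3
2) -5 - 4 * c^2+3 * c+c^4 * (-5)- c^3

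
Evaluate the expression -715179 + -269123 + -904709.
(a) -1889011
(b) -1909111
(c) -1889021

First: -715179 + -269123 = -984302
Then: -984302 + -904709 = -1889011
a) -1889011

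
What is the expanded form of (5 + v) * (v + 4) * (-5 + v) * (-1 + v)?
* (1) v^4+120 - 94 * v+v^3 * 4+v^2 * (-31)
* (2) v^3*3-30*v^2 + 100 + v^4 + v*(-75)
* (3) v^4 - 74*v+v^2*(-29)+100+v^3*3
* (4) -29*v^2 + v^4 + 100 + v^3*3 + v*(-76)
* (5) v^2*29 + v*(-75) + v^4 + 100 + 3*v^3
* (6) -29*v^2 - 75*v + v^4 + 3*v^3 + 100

Expanding (5 + v) * (v + 4) * (-5 + v) * (-1 + v):
= -29*v^2 - 75*v + v^4 + 3*v^3 + 100
6) -29*v^2 - 75*v + v^4 + 3*v^3 + 100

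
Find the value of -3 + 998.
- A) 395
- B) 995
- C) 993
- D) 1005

-3 + 998 = 995
B) 995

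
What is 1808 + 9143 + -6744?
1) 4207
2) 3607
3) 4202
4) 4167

First: 1808 + 9143 = 10951
Then: 10951 + -6744 = 4207
1) 4207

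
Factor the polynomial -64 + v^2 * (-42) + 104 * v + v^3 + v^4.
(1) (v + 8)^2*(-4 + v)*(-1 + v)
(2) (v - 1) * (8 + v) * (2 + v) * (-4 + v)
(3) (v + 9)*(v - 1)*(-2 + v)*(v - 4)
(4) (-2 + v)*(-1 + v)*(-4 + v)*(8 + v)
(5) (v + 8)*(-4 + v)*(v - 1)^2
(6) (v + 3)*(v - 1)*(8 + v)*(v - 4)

We need to factor -64 + v^2 * (-42) + 104 * v + v^3 + v^4.
The factored form is (-2 + v)*(-1 + v)*(-4 + v)*(8 + v).
4) (-2 + v)*(-1 + v)*(-4 + v)*(8 + v)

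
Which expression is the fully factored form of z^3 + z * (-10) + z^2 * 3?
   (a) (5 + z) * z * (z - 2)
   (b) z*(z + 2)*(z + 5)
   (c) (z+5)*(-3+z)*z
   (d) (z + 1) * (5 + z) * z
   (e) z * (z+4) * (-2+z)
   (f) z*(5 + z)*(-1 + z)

We need to factor z^3 + z * (-10) + z^2 * 3.
The factored form is (5 + z) * z * (z - 2).
a) (5 + z) * z * (z - 2)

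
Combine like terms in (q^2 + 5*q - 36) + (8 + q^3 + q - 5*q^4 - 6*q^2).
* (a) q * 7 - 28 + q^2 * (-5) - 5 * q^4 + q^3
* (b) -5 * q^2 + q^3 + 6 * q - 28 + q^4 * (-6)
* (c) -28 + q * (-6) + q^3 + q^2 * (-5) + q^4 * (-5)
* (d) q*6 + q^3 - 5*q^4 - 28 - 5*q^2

Adding the polynomials and combining like terms:
(q^2 + 5*q - 36) + (8 + q^3 + q - 5*q^4 - 6*q^2)
= q*6 + q^3 - 5*q^4 - 28 - 5*q^2
d) q*6 + q^3 - 5*q^4 - 28 - 5*q^2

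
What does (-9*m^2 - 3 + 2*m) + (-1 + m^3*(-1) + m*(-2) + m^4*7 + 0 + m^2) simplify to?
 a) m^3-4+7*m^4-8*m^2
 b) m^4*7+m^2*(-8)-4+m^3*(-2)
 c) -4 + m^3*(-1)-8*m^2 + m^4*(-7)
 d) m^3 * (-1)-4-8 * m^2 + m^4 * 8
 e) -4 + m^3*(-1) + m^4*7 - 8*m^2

Adding the polynomials and combining like terms:
(-9*m^2 - 3 + 2*m) + (-1 + m^3*(-1) + m*(-2) + m^4*7 + 0 + m^2)
= -4 + m^3*(-1) + m^4*7 - 8*m^2
e) -4 + m^3*(-1) + m^4*7 - 8*m^2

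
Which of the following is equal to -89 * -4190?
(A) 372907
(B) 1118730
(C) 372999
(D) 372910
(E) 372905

-89 * -4190 = 372910
D) 372910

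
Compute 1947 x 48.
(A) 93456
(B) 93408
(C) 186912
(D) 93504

1947 * 48 = 93456
A) 93456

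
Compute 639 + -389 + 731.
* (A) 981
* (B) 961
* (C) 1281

First: 639 + -389 = 250
Then: 250 + 731 = 981
A) 981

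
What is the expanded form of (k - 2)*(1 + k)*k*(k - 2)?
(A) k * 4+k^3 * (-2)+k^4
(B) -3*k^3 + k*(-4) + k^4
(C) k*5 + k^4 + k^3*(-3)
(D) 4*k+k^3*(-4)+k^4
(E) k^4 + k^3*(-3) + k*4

Expanding (k - 2)*(1 + k)*k*(k - 2):
= k^4 + k^3*(-3) + k*4
E) k^4 + k^3*(-3) + k*4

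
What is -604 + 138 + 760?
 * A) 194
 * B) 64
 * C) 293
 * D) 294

First: -604 + 138 = -466
Then: -466 + 760 = 294
D) 294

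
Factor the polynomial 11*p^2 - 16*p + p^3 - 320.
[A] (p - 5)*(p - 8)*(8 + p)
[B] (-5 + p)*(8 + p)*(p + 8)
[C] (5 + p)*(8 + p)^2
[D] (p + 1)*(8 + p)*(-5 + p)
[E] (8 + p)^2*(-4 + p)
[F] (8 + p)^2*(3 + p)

We need to factor 11*p^2 - 16*p + p^3 - 320.
The factored form is (-5 + p)*(8 + p)*(p + 8).
B) (-5 + p)*(8 + p)*(p + 8)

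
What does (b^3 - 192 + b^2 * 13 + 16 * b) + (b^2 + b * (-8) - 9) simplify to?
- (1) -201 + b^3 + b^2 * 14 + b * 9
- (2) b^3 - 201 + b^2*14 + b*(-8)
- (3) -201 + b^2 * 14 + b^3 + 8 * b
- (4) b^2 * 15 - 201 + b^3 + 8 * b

Adding the polynomials and combining like terms:
(b^3 - 192 + b^2*13 + 16*b) + (b^2 + b*(-8) - 9)
= -201 + b^2 * 14 + b^3 + 8 * b
3) -201 + b^2 * 14 + b^3 + 8 * b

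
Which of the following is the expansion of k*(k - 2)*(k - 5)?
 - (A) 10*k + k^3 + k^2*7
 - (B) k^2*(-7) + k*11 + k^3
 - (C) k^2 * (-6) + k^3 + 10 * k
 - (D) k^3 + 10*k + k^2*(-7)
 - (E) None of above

Expanding k*(k - 2)*(k - 5):
= k^3 + 10*k + k^2*(-7)
D) k^3 + 10*k + k^2*(-7)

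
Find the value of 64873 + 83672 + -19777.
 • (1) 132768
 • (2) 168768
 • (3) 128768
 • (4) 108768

First: 64873 + 83672 = 148545
Then: 148545 + -19777 = 128768
3) 128768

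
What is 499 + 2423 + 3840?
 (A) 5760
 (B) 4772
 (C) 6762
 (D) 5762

First: 499 + 2423 = 2922
Then: 2922 + 3840 = 6762
C) 6762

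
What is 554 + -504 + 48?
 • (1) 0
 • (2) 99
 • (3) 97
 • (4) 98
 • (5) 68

First: 554 + -504 = 50
Then: 50 + 48 = 98
4) 98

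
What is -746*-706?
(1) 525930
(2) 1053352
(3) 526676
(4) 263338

-746 * -706 = 526676
3) 526676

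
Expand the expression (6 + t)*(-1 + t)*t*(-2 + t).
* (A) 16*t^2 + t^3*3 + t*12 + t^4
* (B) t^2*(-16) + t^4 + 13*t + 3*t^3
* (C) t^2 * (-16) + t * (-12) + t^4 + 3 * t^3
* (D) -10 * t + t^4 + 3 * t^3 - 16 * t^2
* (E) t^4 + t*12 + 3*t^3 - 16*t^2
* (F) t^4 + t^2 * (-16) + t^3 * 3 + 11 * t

Expanding (6 + t)*(-1 + t)*t*(-2 + t):
= t^4 + t*12 + 3*t^3 - 16*t^2
E) t^4 + t*12 + 3*t^3 - 16*t^2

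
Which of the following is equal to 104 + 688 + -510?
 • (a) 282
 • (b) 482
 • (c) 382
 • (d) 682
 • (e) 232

First: 104 + 688 = 792
Then: 792 + -510 = 282
a) 282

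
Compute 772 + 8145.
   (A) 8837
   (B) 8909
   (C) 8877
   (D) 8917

772 + 8145 = 8917
D) 8917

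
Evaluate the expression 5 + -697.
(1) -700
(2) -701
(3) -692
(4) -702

5 + -697 = -692
3) -692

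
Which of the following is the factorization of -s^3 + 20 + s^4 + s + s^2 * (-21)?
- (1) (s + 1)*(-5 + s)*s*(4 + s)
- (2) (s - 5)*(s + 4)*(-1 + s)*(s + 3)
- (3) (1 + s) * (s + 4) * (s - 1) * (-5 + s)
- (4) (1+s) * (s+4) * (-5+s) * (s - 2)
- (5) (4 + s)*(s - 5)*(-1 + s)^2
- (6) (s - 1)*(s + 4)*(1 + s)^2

We need to factor -s^3 + 20 + s^4 + s + s^2 * (-21).
The factored form is (1 + s) * (s + 4) * (s - 1) * (-5 + s).
3) (1 + s) * (s + 4) * (s - 1) * (-5 + s)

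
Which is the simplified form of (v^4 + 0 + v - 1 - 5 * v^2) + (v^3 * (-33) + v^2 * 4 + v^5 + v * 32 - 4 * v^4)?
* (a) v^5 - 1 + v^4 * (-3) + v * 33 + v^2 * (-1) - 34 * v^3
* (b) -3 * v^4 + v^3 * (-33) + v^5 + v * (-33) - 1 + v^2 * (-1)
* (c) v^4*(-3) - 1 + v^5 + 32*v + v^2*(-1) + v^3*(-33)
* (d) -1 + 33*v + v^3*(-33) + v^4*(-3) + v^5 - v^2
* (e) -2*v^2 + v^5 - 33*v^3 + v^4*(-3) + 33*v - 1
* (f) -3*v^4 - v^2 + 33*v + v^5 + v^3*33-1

Adding the polynomials and combining like terms:
(v^4 + 0 + v - 1 - 5*v^2) + (v^3*(-33) + v^2*4 + v^5 + v*32 - 4*v^4)
= -1 + 33*v + v^3*(-33) + v^4*(-3) + v^5 - v^2
d) -1 + 33*v + v^3*(-33) + v^4*(-3) + v^5 - v^2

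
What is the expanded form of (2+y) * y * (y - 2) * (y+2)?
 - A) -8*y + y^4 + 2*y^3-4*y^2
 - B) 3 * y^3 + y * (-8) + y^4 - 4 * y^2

Expanding (2+y) * y * (y - 2) * (y+2):
= -8*y + y^4 + 2*y^3-4*y^2
A) -8*y + y^4 + 2*y^3-4*y^2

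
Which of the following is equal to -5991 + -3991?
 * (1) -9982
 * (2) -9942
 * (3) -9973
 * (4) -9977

-5991 + -3991 = -9982
1) -9982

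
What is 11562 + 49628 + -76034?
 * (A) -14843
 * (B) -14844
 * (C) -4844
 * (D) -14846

First: 11562 + 49628 = 61190
Then: 61190 + -76034 = -14844
B) -14844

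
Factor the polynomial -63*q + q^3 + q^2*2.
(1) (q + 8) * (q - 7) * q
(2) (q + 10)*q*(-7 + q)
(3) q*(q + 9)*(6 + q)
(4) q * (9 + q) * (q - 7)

We need to factor -63*q + q^3 + q^2*2.
The factored form is q * (9 + q) * (q - 7).
4) q * (9 + q) * (q - 7)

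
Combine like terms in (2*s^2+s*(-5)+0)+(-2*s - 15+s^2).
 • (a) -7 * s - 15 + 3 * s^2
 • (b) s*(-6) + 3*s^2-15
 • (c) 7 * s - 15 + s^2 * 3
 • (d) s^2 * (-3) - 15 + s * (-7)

Adding the polynomials and combining like terms:
(2*s^2 + s*(-5) + 0) + (-2*s - 15 + s^2)
= -7 * s - 15 + 3 * s^2
a) -7 * s - 15 + 3 * s^2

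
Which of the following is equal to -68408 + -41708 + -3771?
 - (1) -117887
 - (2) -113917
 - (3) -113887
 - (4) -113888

First: -68408 + -41708 = -110116
Then: -110116 + -3771 = -113887
3) -113887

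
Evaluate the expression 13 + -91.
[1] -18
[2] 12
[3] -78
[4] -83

13 + -91 = -78
3) -78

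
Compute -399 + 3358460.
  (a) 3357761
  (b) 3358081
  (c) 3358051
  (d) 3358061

-399 + 3358460 = 3358061
d) 3358061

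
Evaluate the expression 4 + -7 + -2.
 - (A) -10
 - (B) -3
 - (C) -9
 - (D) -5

First: 4 + -7 = -3
Then: -3 + -2 = -5
D) -5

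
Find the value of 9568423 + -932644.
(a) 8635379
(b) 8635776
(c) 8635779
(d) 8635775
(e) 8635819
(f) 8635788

9568423 + -932644 = 8635779
c) 8635779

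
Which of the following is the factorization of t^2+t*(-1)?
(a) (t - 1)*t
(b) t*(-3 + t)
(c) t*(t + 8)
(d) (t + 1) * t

We need to factor t^2+t*(-1).
The factored form is (t - 1)*t.
a) (t - 1)*t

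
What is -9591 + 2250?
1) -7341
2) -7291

-9591 + 2250 = -7341
1) -7341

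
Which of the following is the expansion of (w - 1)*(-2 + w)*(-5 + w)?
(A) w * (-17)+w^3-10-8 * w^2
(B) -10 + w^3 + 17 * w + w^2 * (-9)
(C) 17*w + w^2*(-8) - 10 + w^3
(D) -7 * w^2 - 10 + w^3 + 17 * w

Expanding (w - 1)*(-2 + w)*(-5 + w):
= 17*w + w^2*(-8) - 10 + w^3
C) 17*w + w^2*(-8) - 10 + w^3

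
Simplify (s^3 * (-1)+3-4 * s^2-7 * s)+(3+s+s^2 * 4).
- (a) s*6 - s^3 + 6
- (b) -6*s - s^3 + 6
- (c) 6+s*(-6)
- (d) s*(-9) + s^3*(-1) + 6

Adding the polynomials and combining like terms:
(s^3*(-1) + 3 - 4*s^2 - 7*s) + (3 + s + s^2*4)
= -6*s - s^3 + 6
b) -6*s - s^3 + 6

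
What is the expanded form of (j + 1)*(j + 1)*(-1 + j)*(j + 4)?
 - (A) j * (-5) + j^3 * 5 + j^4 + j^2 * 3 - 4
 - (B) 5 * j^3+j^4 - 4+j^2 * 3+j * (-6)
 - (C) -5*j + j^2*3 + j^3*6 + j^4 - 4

Expanding (j + 1)*(j + 1)*(-1 + j)*(j + 4):
= j * (-5) + j^3 * 5 + j^4 + j^2 * 3 - 4
A) j * (-5) + j^3 * 5 + j^4 + j^2 * 3 - 4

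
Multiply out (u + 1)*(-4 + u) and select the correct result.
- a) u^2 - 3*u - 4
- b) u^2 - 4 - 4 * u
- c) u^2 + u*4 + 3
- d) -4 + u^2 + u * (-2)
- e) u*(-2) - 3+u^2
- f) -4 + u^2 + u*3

Expanding (u + 1)*(-4 + u):
= u^2 - 3*u - 4
a) u^2 - 3*u - 4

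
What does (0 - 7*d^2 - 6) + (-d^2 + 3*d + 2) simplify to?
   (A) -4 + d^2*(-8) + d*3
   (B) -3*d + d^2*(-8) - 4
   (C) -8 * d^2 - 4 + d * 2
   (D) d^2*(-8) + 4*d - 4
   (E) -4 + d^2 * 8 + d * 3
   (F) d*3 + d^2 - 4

Adding the polynomials and combining like terms:
(0 - 7*d^2 - 6) + (-d^2 + 3*d + 2)
= -4 + d^2*(-8) + d*3
A) -4 + d^2*(-8) + d*3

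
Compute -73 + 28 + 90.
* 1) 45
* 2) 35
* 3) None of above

First: -73 + 28 = -45
Then: -45 + 90 = 45
1) 45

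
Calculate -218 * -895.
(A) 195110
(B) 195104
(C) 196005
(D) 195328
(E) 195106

-218 * -895 = 195110
A) 195110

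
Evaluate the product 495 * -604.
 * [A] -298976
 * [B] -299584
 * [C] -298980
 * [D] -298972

495 * -604 = -298980
C) -298980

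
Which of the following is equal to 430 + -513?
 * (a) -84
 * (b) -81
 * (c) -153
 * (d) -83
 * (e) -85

430 + -513 = -83
d) -83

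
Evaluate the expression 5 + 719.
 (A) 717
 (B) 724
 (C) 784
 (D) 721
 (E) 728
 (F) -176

5 + 719 = 724
B) 724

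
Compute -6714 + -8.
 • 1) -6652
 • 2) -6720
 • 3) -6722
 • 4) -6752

-6714 + -8 = -6722
3) -6722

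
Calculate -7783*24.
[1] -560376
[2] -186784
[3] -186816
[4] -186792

-7783 * 24 = -186792
4) -186792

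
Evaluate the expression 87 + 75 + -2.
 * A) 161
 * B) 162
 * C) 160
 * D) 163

First: 87 + 75 = 162
Then: 162 + -2 = 160
C) 160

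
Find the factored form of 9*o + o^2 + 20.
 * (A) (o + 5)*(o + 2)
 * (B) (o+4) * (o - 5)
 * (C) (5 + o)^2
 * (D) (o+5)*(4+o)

We need to factor 9*o + o^2 + 20.
The factored form is (o+5)*(4+o).
D) (o+5)*(4+o)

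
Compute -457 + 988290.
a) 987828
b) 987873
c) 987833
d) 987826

-457 + 988290 = 987833
c) 987833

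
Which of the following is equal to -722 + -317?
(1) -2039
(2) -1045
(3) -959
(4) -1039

-722 + -317 = -1039
4) -1039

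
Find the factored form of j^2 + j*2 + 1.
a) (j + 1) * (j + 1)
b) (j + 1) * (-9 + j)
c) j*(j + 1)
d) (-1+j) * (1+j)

We need to factor j^2 + j*2 + 1.
The factored form is (j + 1) * (j + 1).
a) (j + 1) * (j + 1)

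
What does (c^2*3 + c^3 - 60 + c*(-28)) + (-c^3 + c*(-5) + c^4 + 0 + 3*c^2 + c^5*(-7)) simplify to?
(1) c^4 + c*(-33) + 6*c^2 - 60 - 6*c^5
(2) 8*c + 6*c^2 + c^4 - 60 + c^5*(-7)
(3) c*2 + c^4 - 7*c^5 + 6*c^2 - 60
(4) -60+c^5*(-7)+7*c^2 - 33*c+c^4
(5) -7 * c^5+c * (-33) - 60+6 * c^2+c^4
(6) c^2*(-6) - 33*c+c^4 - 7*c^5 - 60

Adding the polynomials and combining like terms:
(c^2*3 + c^3 - 60 + c*(-28)) + (-c^3 + c*(-5) + c^4 + 0 + 3*c^2 + c^5*(-7))
= -7 * c^5+c * (-33) - 60+6 * c^2+c^4
5) -7 * c^5+c * (-33) - 60+6 * c^2+c^4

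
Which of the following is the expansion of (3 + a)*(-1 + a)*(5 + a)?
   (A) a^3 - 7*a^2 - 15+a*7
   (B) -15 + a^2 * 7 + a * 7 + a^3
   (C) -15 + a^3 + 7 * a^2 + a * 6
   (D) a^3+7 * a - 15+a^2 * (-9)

Expanding (3 + a)*(-1 + a)*(5 + a):
= -15 + a^2 * 7 + a * 7 + a^3
B) -15 + a^2 * 7 + a * 7 + a^3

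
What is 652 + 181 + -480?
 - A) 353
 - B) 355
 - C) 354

First: 652 + 181 = 833
Then: 833 + -480 = 353
A) 353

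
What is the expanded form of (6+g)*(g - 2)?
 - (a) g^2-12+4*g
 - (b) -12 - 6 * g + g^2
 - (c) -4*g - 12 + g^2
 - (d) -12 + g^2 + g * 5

Expanding (6+g)*(g - 2):
= g^2-12+4*g
a) g^2-12+4*g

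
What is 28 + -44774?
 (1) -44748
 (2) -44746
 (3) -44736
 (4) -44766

28 + -44774 = -44746
2) -44746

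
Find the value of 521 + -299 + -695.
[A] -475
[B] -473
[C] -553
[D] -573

First: 521 + -299 = 222
Then: 222 + -695 = -473
B) -473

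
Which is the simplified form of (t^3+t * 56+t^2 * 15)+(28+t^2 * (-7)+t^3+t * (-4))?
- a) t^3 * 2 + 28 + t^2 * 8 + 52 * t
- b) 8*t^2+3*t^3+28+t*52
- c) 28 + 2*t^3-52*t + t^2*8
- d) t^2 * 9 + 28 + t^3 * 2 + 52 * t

Adding the polynomials and combining like terms:
(t^3 + t*56 + t^2*15) + (28 + t^2*(-7) + t^3 + t*(-4))
= t^3 * 2 + 28 + t^2 * 8 + 52 * t
a) t^3 * 2 + 28 + t^2 * 8 + 52 * t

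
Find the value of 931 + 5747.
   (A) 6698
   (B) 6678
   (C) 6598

931 + 5747 = 6678
B) 6678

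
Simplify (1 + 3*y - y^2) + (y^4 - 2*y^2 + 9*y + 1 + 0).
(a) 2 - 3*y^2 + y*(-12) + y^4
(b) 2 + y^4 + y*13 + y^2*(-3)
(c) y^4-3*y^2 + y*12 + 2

Adding the polynomials and combining like terms:
(1 + 3*y - y^2) + (y^4 - 2*y^2 + 9*y + 1 + 0)
= y^4-3*y^2 + y*12 + 2
c) y^4-3*y^2 + y*12 + 2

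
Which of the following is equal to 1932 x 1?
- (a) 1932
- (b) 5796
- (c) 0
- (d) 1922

1932 * 1 = 1932
a) 1932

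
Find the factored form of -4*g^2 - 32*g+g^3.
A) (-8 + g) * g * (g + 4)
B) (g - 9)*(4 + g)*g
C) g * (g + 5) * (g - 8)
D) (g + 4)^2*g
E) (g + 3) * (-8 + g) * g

We need to factor -4*g^2 - 32*g+g^3.
The factored form is (-8 + g) * g * (g + 4).
A) (-8 + g) * g * (g + 4)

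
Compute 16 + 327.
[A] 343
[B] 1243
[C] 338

16 + 327 = 343
A) 343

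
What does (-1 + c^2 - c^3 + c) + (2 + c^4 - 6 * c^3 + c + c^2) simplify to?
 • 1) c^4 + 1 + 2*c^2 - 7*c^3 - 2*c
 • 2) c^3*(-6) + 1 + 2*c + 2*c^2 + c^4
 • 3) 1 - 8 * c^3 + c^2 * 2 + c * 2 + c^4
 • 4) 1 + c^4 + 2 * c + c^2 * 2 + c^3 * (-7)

Adding the polynomials and combining like terms:
(-1 + c^2 - c^3 + c) + (2 + c^4 - 6*c^3 + c + c^2)
= 1 + c^4 + 2 * c + c^2 * 2 + c^3 * (-7)
4) 1 + c^4 + 2 * c + c^2 * 2 + c^3 * (-7)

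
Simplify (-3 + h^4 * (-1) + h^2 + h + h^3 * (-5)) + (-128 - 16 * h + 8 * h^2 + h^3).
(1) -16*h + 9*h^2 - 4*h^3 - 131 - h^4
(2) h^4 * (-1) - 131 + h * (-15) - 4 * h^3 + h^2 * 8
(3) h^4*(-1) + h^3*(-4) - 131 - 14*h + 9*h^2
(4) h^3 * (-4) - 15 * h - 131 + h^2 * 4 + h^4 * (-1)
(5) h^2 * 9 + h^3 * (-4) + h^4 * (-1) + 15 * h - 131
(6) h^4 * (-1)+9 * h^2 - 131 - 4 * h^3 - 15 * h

Adding the polynomials and combining like terms:
(-3 + h^4*(-1) + h^2 + h + h^3*(-5)) + (-128 - 16*h + 8*h^2 + h^3)
= h^4 * (-1)+9 * h^2 - 131 - 4 * h^3 - 15 * h
6) h^4 * (-1)+9 * h^2 - 131 - 4 * h^3 - 15 * h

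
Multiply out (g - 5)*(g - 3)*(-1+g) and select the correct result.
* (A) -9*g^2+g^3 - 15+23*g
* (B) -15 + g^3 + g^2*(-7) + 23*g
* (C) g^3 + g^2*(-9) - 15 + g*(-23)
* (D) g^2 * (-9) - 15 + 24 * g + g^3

Expanding (g - 5)*(g - 3)*(-1+g):
= -9*g^2+g^3 - 15+23*g
A) -9*g^2+g^3 - 15+23*g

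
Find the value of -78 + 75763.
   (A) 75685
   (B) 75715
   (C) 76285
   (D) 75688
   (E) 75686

-78 + 75763 = 75685
A) 75685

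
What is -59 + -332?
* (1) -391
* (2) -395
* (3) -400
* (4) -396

-59 + -332 = -391
1) -391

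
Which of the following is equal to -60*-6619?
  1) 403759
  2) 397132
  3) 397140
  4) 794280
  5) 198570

-60 * -6619 = 397140
3) 397140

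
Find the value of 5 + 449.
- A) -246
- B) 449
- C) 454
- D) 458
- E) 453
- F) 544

5 + 449 = 454
C) 454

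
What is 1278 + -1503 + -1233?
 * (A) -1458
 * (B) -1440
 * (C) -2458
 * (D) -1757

First: 1278 + -1503 = -225
Then: -225 + -1233 = -1458
A) -1458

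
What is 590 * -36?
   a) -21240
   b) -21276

590 * -36 = -21240
a) -21240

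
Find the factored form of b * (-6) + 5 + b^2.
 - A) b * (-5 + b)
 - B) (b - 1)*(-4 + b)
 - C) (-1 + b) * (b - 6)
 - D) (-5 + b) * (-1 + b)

We need to factor b * (-6) + 5 + b^2.
The factored form is (-5 + b) * (-1 + b).
D) (-5 + b) * (-1 + b)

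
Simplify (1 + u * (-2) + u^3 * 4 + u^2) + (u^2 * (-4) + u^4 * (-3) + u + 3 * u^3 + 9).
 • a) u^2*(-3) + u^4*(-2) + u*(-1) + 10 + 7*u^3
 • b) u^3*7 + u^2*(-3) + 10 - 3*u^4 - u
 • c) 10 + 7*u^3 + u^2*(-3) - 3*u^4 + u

Adding the polynomials and combining like terms:
(1 + u*(-2) + u^3*4 + u^2) + (u^2*(-4) + u^4*(-3) + u + 3*u^3 + 9)
= u^3*7 + u^2*(-3) + 10 - 3*u^4 - u
b) u^3*7 + u^2*(-3) + 10 - 3*u^4 - u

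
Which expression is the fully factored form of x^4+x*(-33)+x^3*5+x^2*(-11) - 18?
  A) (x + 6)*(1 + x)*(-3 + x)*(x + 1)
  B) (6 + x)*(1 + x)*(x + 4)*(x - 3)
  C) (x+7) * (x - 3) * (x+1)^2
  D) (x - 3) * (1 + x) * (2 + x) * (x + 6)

We need to factor x^4+x*(-33)+x^3*5+x^2*(-11) - 18.
The factored form is (x + 6)*(1 + x)*(-3 + x)*(x + 1).
A) (x + 6)*(1 + x)*(-3 + x)*(x + 1)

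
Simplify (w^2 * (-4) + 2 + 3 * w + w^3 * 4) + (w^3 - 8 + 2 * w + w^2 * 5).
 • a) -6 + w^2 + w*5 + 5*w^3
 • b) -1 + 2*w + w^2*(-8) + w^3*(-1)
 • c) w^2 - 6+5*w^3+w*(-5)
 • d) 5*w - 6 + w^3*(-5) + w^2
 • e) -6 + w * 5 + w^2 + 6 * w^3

Adding the polynomials and combining like terms:
(w^2*(-4) + 2 + 3*w + w^3*4) + (w^3 - 8 + 2*w + w^2*5)
= -6 + w^2 + w*5 + 5*w^3
a) -6 + w^2 + w*5 + 5*w^3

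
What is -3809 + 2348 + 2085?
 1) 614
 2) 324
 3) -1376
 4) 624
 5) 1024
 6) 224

First: -3809 + 2348 = -1461
Then: -1461 + 2085 = 624
4) 624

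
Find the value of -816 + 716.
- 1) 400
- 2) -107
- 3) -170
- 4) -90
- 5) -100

-816 + 716 = -100
5) -100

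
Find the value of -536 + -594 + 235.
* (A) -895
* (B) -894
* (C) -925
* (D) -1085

First: -536 + -594 = -1130
Then: -1130 + 235 = -895
A) -895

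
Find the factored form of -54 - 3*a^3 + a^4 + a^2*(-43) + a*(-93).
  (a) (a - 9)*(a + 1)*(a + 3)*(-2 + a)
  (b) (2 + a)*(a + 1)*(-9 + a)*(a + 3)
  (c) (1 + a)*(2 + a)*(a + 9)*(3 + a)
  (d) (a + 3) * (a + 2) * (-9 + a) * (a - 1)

We need to factor -54 - 3*a^3 + a^4 + a^2*(-43) + a*(-93).
The factored form is (2 + a)*(a + 1)*(-9 + a)*(a + 3).
b) (2 + a)*(a + 1)*(-9 + a)*(a + 3)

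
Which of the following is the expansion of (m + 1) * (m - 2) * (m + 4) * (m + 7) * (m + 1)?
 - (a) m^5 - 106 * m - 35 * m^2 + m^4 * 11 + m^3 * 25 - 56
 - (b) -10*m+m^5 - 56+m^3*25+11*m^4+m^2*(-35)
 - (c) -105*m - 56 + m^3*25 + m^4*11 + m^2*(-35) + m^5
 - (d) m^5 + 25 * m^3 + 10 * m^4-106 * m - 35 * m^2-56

Expanding (m + 1) * (m - 2) * (m + 4) * (m + 7) * (m + 1):
= m^5 - 106 * m - 35 * m^2 + m^4 * 11 + m^3 * 25 - 56
a) m^5 - 106 * m - 35 * m^2 + m^4 * 11 + m^3 * 25 - 56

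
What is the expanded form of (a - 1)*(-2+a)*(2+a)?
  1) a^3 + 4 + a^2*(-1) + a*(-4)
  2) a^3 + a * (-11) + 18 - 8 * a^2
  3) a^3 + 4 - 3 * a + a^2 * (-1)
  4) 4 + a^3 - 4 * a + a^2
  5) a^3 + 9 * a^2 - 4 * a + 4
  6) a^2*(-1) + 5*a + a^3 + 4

Expanding (a - 1)*(-2+a)*(2+a):
= a^3 + 4 + a^2*(-1) + a*(-4)
1) a^3 + 4 + a^2*(-1) + a*(-4)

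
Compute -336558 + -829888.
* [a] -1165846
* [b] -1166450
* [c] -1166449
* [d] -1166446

-336558 + -829888 = -1166446
d) -1166446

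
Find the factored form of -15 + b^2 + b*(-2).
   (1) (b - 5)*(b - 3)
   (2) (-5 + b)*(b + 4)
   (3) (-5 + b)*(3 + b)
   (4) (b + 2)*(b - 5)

We need to factor -15 + b^2 + b*(-2).
The factored form is (-5 + b)*(3 + b).
3) (-5 + b)*(3 + b)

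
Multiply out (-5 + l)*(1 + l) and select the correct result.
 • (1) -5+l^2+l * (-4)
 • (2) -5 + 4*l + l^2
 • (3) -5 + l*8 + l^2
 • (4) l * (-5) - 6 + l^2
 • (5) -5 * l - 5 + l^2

Expanding (-5 + l)*(1 + l):
= -5+l^2+l * (-4)
1) -5+l^2+l * (-4)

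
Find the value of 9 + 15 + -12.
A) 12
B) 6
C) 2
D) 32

First: 9 + 15 = 24
Then: 24 + -12 = 12
A) 12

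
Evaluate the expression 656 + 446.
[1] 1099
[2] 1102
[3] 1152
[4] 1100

656 + 446 = 1102
2) 1102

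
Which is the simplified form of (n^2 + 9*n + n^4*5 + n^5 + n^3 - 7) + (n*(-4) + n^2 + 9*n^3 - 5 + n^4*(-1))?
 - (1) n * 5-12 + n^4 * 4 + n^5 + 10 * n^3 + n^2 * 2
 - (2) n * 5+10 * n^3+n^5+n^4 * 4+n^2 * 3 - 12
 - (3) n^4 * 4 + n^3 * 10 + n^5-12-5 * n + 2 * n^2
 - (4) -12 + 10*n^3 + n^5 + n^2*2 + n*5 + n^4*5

Adding the polynomials and combining like terms:
(n^2 + 9*n + n^4*5 + n^5 + n^3 - 7) + (n*(-4) + n^2 + 9*n^3 - 5 + n^4*(-1))
= n * 5-12 + n^4 * 4 + n^5 + 10 * n^3 + n^2 * 2
1) n * 5-12 + n^4 * 4 + n^5 + 10 * n^3 + n^2 * 2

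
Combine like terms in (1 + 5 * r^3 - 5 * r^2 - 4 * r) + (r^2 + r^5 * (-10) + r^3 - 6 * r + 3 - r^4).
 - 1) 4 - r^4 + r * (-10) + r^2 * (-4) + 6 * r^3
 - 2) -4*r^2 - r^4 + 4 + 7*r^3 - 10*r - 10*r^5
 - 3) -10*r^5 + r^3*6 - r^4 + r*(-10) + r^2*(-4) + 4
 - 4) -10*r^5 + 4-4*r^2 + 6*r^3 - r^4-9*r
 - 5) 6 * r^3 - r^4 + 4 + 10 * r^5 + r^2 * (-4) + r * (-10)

Adding the polynomials and combining like terms:
(1 + 5*r^3 - 5*r^2 - 4*r) + (r^2 + r^5*(-10) + r^3 - 6*r + 3 - r^4)
= -10*r^5 + r^3*6 - r^4 + r*(-10) + r^2*(-4) + 4
3) -10*r^5 + r^3*6 - r^4 + r*(-10) + r^2*(-4) + 4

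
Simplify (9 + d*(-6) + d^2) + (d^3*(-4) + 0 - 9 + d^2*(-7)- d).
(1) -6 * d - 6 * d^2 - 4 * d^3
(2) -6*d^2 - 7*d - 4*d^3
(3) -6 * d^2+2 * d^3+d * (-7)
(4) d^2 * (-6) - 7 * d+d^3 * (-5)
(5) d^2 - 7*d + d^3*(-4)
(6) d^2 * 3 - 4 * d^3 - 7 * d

Adding the polynomials and combining like terms:
(9 + d*(-6) + d^2) + (d^3*(-4) + 0 - 9 + d^2*(-7) - d)
= -6*d^2 - 7*d - 4*d^3
2) -6*d^2 - 7*d - 4*d^3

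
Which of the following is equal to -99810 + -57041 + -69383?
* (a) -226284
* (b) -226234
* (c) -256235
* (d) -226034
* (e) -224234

First: -99810 + -57041 = -156851
Then: -156851 + -69383 = -226234
b) -226234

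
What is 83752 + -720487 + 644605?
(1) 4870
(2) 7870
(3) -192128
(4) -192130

First: 83752 + -720487 = -636735
Then: -636735 + 644605 = 7870
2) 7870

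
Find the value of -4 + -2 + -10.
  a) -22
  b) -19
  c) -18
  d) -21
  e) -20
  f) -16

First: -4 + -2 = -6
Then: -6 + -10 = -16
f) -16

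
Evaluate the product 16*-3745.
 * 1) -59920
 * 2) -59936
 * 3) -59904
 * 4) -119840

16 * -3745 = -59920
1) -59920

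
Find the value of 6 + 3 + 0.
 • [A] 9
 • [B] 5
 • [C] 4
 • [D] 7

First: 6 + 3 = 9
Then: 9 + 0 = 9
A) 9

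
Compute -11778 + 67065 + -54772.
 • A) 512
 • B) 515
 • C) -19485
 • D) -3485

First: -11778 + 67065 = 55287
Then: 55287 + -54772 = 515
B) 515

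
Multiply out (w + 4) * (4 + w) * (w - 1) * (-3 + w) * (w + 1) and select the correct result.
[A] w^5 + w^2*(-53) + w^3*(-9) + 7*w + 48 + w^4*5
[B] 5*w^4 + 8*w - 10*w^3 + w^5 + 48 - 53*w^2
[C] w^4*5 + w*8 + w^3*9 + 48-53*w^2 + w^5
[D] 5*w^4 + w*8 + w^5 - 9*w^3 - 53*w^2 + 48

Expanding (w + 4) * (4 + w) * (w - 1) * (-3 + w) * (w + 1):
= 5*w^4 + w*8 + w^5 - 9*w^3 - 53*w^2 + 48
D) 5*w^4 + w*8 + w^5 - 9*w^3 - 53*w^2 + 48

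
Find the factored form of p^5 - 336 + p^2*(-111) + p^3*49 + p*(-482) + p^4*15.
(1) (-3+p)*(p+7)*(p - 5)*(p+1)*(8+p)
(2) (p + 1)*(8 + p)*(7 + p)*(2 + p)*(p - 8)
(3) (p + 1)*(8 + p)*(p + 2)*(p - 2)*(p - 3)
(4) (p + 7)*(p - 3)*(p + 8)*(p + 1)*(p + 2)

We need to factor p^5 - 336 + p^2*(-111) + p^3*49 + p*(-482) + p^4*15.
The factored form is (p + 7)*(p - 3)*(p + 8)*(p + 1)*(p + 2).
4) (p + 7)*(p - 3)*(p + 8)*(p + 1)*(p + 2)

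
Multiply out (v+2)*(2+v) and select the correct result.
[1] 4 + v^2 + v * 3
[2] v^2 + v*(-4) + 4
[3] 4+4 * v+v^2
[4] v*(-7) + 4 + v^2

Expanding (v+2)*(2+v):
= 4+4 * v+v^2
3) 4+4 * v+v^2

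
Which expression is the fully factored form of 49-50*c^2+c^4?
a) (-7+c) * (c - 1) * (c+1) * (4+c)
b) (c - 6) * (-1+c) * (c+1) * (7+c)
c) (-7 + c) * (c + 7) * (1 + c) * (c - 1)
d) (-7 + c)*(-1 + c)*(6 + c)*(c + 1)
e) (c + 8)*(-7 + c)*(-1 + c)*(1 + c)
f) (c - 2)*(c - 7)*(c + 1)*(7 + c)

We need to factor 49-50*c^2+c^4.
The factored form is (-7 + c) * (c + 7) * (1 + c) * (c - 1).
c) (-7 + c) * (c + 7) * (1 + c) * (c - 1)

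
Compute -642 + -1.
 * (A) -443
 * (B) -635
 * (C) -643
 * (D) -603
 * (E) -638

-642 + -1 = -643
C) -643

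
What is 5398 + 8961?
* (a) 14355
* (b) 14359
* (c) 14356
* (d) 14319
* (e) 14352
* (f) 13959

5398 + 8961 = 14359
b) 14359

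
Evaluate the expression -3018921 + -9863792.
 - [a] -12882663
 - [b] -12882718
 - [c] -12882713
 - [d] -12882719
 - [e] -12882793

-3018921 + -9863792 = -12882713
c) -12882713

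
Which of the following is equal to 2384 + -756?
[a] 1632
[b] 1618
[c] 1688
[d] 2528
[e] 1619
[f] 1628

2384 + -756 = 1628
f) 1628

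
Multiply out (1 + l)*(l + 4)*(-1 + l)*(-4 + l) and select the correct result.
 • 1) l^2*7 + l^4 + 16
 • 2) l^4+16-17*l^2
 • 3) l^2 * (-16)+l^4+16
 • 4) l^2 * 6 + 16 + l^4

Expanding (1 + l)*(l + 4)*(-1 + l)*(-4 + l):
= l^4+16-17*l^2
2) l^4+16-17*l^2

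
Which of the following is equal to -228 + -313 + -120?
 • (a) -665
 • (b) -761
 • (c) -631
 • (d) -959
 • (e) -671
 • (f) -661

First: -228 + -313 = -541
Then: -541 + -120 = -661
f) -661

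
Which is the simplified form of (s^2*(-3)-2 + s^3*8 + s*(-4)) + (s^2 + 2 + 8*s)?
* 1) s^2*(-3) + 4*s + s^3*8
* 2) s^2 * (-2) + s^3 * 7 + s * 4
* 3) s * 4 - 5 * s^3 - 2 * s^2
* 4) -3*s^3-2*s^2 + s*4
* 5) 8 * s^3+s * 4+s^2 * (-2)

Adding the polynomials and combining like terms:
(s^2*(-3) - 2 + s^3*8 + s*(-4)) + (s^2 + 2 + 8*s)
= 8 * s^3+s * 4+s^2 * (-2)
5) 8 * s^3+s * 4+s^2 * (-2)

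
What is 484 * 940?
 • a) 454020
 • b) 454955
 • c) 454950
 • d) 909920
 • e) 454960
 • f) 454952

484 * 940 = 454960
e) 454960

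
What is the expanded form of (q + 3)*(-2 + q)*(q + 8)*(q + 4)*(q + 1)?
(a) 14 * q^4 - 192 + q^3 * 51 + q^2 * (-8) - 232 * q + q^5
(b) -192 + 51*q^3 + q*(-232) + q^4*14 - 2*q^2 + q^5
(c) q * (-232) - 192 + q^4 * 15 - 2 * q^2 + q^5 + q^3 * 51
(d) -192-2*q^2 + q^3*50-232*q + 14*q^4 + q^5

Expanding (q + 3)*(-2 + q)*(q + 8)*(q + 4)*(q + 1):
= -192 + 51*q^3 + q*(-232) + q^4*14 - 2*q^2 + q^5
b) -192 + 51*q^3 + q*(-232) + q^4*14 - 2*q^2 + q^5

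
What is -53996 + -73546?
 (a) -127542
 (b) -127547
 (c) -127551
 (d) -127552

-53996 + -73546 = -127542
a) -127542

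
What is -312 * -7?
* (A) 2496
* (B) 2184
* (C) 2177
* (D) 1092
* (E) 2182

-312 * -7 = 2184
B) 2184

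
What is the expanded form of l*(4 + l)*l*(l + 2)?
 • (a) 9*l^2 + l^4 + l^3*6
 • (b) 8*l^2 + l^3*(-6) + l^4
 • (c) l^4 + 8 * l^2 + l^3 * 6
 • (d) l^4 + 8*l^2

Expanding l*(4 + l)*l*(l + 2):
= l^4 + 8 * l^2 + l^3 * 6
c) l^4 + 8 * l^2 + l^3 * 6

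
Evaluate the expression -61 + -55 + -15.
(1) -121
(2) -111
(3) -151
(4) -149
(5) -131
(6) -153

First: -61 + -55 = -116
Then: -116 + -15 = -131
5) -131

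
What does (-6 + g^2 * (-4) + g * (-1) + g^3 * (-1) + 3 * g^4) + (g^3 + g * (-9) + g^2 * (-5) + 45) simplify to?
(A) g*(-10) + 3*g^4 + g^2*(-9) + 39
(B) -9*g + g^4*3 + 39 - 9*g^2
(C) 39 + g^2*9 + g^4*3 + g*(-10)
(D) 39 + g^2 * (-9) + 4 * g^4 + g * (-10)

Adding the polynomials and combining like terms:
(-6 + g^2*(-4) + g*(-1) + g^3*(-1) + 3*g^4) + (g^3 + g*(-9) + g^2*(-5) + 45)
= g*(-10) + 3*g^4 + g^2*(-9) + 39
A) g*(-10) + 3*g^4 + g^2*(-9) + 39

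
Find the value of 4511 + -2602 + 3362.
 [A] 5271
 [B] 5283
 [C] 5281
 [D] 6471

First: 4511 + -2602 = 1909
Then: 1909 + 3362 = 5271
A) 5271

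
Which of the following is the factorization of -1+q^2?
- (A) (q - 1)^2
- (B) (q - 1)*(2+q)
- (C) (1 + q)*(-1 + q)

We need to factor -1+q^2.
The factored form is (1 + q)*(-1 + q).
C) (1 + q)*(-1 + q)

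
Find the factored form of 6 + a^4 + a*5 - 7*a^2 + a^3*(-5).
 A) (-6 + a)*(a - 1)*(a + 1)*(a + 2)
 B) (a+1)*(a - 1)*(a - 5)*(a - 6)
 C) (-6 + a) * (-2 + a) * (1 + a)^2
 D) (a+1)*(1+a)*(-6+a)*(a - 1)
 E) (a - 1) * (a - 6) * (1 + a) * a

We need to factor 6 + a^4 + a*5 - 7*a^2 + a^3*(-5).
The factored form is (a+1)*(1+a)*(-6+a)*(a - 1).
D) (a+1)*(1+a)*(-6+a)*(a - 1)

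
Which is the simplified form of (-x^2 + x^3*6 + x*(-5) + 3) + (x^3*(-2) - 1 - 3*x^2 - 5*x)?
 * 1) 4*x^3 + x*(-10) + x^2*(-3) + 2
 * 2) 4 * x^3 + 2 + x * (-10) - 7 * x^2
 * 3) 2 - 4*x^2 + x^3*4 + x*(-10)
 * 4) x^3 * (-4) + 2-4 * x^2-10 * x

Adding the polynomials and combining like terms:
(-x^2 + x^3*6 + x*(-5) + 3) + (x^3*(-2) - 1 - 3*x^2 - 5*x)
= 2 - 4*x^2 + x^3*4 + x*(-10)
3) 2 - 4*x^2 + x^3*4 + x*(-10)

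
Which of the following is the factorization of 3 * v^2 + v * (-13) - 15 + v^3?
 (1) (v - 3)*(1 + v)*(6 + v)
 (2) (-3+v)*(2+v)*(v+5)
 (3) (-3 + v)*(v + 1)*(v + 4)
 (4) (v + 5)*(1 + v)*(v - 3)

We need to factor 3 * v^2 + v * (-13) - 15 + v^3.
The factored form is (v + 5)*(1 + v)*(v - 3).
4) (v + 5)*(1 + v)*(v - 3)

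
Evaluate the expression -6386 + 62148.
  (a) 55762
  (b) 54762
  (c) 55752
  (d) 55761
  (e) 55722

-6386 + 62148 = 55762
a) 55762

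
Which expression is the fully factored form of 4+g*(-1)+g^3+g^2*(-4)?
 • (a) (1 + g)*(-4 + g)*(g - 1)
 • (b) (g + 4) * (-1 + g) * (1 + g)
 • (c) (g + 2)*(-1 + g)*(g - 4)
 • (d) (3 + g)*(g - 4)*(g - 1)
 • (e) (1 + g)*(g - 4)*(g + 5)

We need to factor 4+g*(-1)+g^3+g^2*(-4).
The factored form is (1 + g)*(-4 + g)*(g - 1).
a) (1 + g)*(-4 + g)*(g - 1)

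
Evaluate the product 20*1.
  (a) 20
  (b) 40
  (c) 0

20 * 1 = 20
a) 20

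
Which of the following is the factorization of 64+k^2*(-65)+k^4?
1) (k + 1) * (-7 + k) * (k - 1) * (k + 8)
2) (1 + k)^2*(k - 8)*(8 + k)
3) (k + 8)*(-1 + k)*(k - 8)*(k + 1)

We need to factor 64+k^2*(-65)+k^4.
The factored form is (k + 8)*(-1 + k)*(k - 8)*(k + 1).
3) (k + 8)*(-1 + k)*(k - 8)*(k + 1)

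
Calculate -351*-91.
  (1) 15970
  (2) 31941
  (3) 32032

-351 * -91 = 31941
2) 31941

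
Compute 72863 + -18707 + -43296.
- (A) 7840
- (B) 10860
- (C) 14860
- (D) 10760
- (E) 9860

First: 72863 + -18707 = 54156
Then: 54156 + -43296 = 10860
B) 10860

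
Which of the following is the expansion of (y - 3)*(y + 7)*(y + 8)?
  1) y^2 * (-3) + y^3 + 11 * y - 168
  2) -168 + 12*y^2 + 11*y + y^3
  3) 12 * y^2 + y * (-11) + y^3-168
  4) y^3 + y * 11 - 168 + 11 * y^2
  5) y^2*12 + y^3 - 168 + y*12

Expanding (y - 3)*(y + 7)*(y + 8):
= -168 + 12*y^2 + 11*y + y^3
2) -168 + 12*y^2 + 11*y + y^3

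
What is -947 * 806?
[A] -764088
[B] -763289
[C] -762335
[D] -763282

-947 * 806 = -763282
D) -763282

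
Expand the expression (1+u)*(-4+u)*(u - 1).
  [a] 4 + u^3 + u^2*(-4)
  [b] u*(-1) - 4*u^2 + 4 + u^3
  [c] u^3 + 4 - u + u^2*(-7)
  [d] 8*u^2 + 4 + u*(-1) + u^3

Expanding (1+u)*(-4+u)*(u - 1):
= u*(-1) - 4*u^2 + 4 + u^3
b) u*(-1) - 4*u^2 + 4 + u^3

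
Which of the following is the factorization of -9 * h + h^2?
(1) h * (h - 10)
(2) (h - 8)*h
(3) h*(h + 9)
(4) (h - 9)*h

We need to factor -9 * h + h^2.
The factored form is (h - 9)*h.
4) (h - 9)*h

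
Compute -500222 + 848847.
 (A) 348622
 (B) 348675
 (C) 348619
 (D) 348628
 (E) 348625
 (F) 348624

-500222 + 848847 = 348625
E) 348625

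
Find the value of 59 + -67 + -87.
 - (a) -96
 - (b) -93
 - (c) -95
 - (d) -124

First: 59 + -67 = -8
Then: -8 + -87 = -95
c) -95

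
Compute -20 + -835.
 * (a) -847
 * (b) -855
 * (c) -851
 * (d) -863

-20 + -835 = -855
b) -855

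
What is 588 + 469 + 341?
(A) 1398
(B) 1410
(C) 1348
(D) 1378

First: 588 + 469 = 1057
Then: 1057 + 341 = 1398
A) 1398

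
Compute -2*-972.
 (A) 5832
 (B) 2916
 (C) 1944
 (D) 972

-2 * -972 = 1944
C) 1944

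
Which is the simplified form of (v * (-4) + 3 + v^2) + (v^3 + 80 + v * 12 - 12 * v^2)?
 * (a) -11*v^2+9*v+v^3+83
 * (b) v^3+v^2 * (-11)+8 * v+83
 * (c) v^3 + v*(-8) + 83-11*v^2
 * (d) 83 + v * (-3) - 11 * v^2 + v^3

Adding the polynomials and combining like terms:
(v*(-4) + 3 + v^2) + (v^3 + 80 + v*12 - 12*v^2)
= v^3+v^2 * (-11)+8 * v+83
b) v^3+v^2 * (-11)+8 * v+83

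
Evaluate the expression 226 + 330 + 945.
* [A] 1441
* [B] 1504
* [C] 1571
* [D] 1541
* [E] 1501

First: 226 + 330 = 556
Then: 556 + 945 = 1501
E) 1501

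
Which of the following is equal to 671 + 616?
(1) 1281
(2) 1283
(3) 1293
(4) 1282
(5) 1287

671 + 616 = 1287
5) 1287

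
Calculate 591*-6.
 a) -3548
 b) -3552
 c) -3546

591 * -6 = -3546
c) -3546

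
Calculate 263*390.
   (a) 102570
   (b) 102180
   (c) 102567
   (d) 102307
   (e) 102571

263 * 390 = 102570
a) 102570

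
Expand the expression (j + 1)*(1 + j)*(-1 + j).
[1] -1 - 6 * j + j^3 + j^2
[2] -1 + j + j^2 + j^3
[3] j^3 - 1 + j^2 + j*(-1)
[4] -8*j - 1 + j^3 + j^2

Expanding (j + 1)*(1 + j)*(-1 + j):
= j^3 - 1 + j^2 + j*(-1)
3) j^3 - 1 + j^2 + j*(-1)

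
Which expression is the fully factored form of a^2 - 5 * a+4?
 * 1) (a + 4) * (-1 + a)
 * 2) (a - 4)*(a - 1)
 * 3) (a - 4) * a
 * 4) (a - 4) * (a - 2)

We need to factor a^2 - 5 * a+4.
The factored form is (a - 4)*(a - 1).
2) (a - 4)*(a - 1)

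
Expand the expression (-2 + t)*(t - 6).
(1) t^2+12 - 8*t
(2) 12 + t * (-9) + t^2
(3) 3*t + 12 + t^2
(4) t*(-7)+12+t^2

Expanding (-2 + t)*(t - 6):
= t^2+12 - 8*t
1) t^2+12 - 8*t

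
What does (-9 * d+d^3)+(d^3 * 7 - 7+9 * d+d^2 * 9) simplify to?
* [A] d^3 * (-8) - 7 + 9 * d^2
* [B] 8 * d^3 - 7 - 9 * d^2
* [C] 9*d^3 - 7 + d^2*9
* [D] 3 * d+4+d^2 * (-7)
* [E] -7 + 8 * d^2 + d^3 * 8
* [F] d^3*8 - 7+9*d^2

Adding the polynomials and combining like terms:
(-9*d + d^3) + (d^3*7 - 7 + 9*d + d^2*9)
= d^3*8 - 7+9*d^2
F) d^3*8 - 7+9*d^2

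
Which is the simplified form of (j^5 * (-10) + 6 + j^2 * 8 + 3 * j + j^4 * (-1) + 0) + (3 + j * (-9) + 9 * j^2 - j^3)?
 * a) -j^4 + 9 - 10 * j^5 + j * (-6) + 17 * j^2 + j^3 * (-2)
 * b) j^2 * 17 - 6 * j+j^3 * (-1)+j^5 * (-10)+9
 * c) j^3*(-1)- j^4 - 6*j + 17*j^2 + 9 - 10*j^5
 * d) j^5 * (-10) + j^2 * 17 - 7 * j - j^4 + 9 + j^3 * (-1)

Adding the polynomials and combining like terms:
(j^5*(-10) + 6 + j^2*8 + 3*j + j^4*(-1) + 0) + (3 + j*(-9) + 9*j^2 - j^3)
= j^3*(-1)- j^4 - 6*j + 17*j^2 + 9 - 10*j^5
c) j^3*(-1)- j^4 - 6*j + 17*j^2 + 9 - 10*j^5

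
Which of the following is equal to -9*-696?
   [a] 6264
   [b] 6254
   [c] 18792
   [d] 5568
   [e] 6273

-9 * -696 = 6264
a) 6264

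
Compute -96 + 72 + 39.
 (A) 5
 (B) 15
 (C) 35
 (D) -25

First: -96 + 72 = -24
Then: -24 + 39 = 15
B) 15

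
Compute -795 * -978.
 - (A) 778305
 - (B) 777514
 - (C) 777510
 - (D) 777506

-795 * -978 = 777510
C) 777510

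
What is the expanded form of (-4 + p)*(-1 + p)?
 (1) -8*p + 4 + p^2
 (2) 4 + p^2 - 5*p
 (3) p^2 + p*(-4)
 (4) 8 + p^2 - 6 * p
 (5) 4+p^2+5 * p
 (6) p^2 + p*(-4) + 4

Expanding (-4 + p)*(-1 + p):
= 4 + p^2 - 5*p
2) 4 + p^2 - 5*p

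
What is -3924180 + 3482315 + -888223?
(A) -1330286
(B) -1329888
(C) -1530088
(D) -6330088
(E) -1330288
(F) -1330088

First: -3924180 + 3482315 = -441865
Then: -441865 + -888223 = -1330088
F) -1330088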